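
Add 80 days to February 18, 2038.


May 9, 2038

Start: February 18, 2038
Add 80 days
February 18 → March 1: 28 - 18 + 1 = 11 days (80 - 11 = 69 left)
March 1 → April 1: 31 - 1 + 1 = 31 days (69 - 31 = 38 left)
April 1 → May 1: 30 - 1 + 1 = 30 days (38 - 30 = 8 left)
May 1 + 8 = May 9, 2038


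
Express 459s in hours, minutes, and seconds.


0h 7m 39s

Hours: 459 ÷ 3600 = 0 remainder 459
Minutes: 459 ÷ 60 = 7 remainder 39
Seconds: 39


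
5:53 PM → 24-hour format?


Input: 5:53 PM
PM: 5 + 12 = 17

17:53


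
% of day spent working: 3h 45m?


Time: 225 minutes
Day: 1440 minutes
Percentage = (225/1440) × 100 ≈ 15.6%

15.6%


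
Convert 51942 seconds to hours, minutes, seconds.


14h 25m 42s

Hours: 51942 ÷ 3600 = 14 remainder 1542
Minutes: 1542 ÷ 60 = 25 remainder 42
Seconds: 42


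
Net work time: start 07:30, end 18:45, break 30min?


Total time = (18×60+45) - (7×60+30)
= 1125 - 450 = 675 min
Minus break: 675 - 30 = 645 min
= 10h 45m

10h 45m (645 minutes)


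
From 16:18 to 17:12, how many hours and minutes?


End time in minutes: 17×60 + 12 = 1032
Start time in minutes: 16×60 + 18 = 978
Difference = 1032 - 978 = 54 minutes
= 0 hours 54 minutes

0h 54m


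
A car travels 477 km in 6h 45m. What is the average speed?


Distance: 477 km
Time: 6h 45m = 405 min = 405/60 = 27/4 hours
Speed = 477 ÷ (27/4) = 477 × 4 / 27 = 1908/27 ≈ 70.7 km/h

70.7 km/h


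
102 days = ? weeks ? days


14 weeks 4 days

Weeks: 102 ÷ 7 = 14 remainder 4


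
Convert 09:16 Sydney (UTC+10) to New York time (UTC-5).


Time difference = UTC-5 - UTC+10 = -15 hours
New hour = (9 -15) mod 24
= -6 mod 24 = 18
Minutes unchanged → 18:16; -6 < 0 → previous day

18:16 (previous day)


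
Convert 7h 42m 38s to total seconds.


Hours: 7 × 3600 = 25200
Minutes: 42 × 60 = 2520
Seconds: 38
Total = 25200 + 2520 + 38 = 27758

27758 seconds


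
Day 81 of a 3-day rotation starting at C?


Shifts: A, B, C
Start: C (index 2)
Day 81: (2 + 81 - 1) mod 3
= 82 mod 3
= 1
Index 1 → shift B

Shift B


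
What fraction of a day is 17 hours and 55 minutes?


0.7465 (74.65%)

Total minutes: 17×60 + 55 = 1075
Day = 24×60 = 1440 minutes
Fraction = 1075/1440 ≈ 0.7465
As a percentage: 1075/1440 × 100 ≈ 74.65%


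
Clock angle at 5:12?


84.0°

Hour hand = 5×30 + 12×0.5 = 156.0°
Minute hand = 12×6 = 72°
Difference = |156.0 - 72| = 84.0°


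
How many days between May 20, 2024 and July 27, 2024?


68 days

From May 20, 2024 to July 27, 2024
Rest of May 2024: 31 - 20 = 11
Full months: June 30
Days into July 2024: 27
Total = 11 + 30 + 27 = 68 days


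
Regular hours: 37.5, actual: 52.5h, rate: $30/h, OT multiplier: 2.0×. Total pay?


Regular: 37.5h × $30 = $1125.00
Overtime: 52.5 - 37.5 = 15.0h
OT pay: 15.0h × $30 × 2.0 = $900.00
Total = $1125.00 + $900.00 = $2025.00

$2025.00


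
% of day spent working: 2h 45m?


11.5%

Time: 165 minutes
Day: 1440 minutes
Percentage = (165/1440) × 100 ≈ 11.5%


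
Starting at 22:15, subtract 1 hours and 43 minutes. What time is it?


Start: 1335 minutes from midnight
Subtract: 103 minutes
Remaining: 1335 - 103 = 1232
Hours: 20, Minutes: 32

20:32


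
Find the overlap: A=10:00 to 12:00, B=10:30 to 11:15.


45 minutes

Meeting A: 600-720 (in minutes from midnight)
Meeting B: 630-675
Overlap start = max(600, 630) = 630
Overlap end = min(720, 675) = 675
Overlap = max(0, 675 - 630) = 45 min


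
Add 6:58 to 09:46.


16:44

Start: 586 minutes from midnight
Add: 418 minutes
Total: 1004 minutes
Hours: 1004 ÷ 60 = 16 remainder 44


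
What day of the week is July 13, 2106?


Tuesday

Zeller's congruence:
q=13, m=7, k=6, j=21
h = (13 + ⌊13×8/5⌋ + 6 + ⌊6/4⌋ + ⌊21/4⌋ - 2×21) mod 7
= (13 + 20 + 6 + 1 + 5 - 42) mod 7
= 3 mod 7 = 3
h=3 → Tuesday


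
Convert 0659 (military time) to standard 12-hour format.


Hour: 6
6 < 12 → AM

6:59 AM


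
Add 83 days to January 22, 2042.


April 15, 2042

Start: January 22, 2042
Add 83 days
January 22 → February 1: 31 - 22 + 1 = 10 days (83 - 10 = 73 left)
February 1 → March 1: 28 - 1 + 1 = 28 days (73 - 28 = 45 left)
March 1 → April 1: 31 - 1 + 1 = 31 days (45 - 31 = 14 left)
April 1 + 14 = April 15, 2042


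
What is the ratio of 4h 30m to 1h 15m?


Duration 1: 270 minutes
Duration 2: 75 minutes
Ratio = 270:75
GCD = 15
Simplified = 18:5
As a decimal: 18/5 = 3.60

18:5 (3.60)


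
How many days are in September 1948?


30 days

Month: September (month 9)
September has 30 days


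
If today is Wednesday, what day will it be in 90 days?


Start: Wednesday (index 2)
(2 + 90) mod 7
= 92 mod 7
= 1
Index 1 → Tuesday

Tuesday


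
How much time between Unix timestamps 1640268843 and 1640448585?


179742 seconds (49.9 hours / 2.08 days)

Difference = 1640448585 - 1640268843 = 179742 seconds
In hours: 179742 / 3600 ≈ 49.9
In days: 179742 / 86400 ≈ 2.08


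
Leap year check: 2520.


Rules: divisible by 4 AND (not by 100 OR by 400)
2520 ÷ 4 = 630 exactly → divisible by 4
2520 ÷ 100 = 25 remainder 20 → not divisible by 100
Divisible by 4 but not by 100 → leap year

Yes


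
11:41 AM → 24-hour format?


Input: 11:41 AM
AM hour stays: 11

11:41


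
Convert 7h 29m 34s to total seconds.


26974 seconds

Hours: 7 × 3600 = 25200
Minutes: 29 × 60 = 1740
Seconds: 34
Total = 25200 + 1740 + 34 = 26974


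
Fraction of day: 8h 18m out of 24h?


0.3458 (34.58%)

Total minutes: 8×60 + 18 = 498
Day = 24×60 = 1440 minutes
Fraction = 498/1440 ≈ 0.3458
As a percentage: 498/1440 × 100 ≈ 34.58%


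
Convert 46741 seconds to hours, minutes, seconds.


12h 59m 1s

Hours: 46741 ÷ 3600 = 12 remainder 3541
Minutes: 3541 ÷ 60 = 59 remainder 1
Seconds: 1


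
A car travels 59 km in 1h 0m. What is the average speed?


59.0 km/h

Distance: 59 km
Time: 1 hours
Speed = 59 / 1 = 59.0 km/h


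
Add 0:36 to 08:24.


Start: 504 minutes from midnight
Add: 36 minutes
Total: 540 minutes
Hours: 540 ÷ 60 = 9 remainder 0

09:00


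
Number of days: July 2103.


31 days

Month: July (month 7)
July has 31 days


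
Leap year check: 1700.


No

Rules: divisible by 4 AND (not by 100 OR by 400)
1700 ÷ 4 = 425 exactly → divisible by 4
1700 ÷ 100 = 17 exactly → divisible by 100
1700 ÷ 400 = 4 remainder 100 → not divisible by 400
Divisible by 100 but not by 400 → not a leap year


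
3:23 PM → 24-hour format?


15:23

Input: 3:23 PM
PM: 3 + 12 = 15


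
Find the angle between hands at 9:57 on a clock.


43.5°

Hour hand = 9×30 + 57×0.5 = 298.5°
Minute hand = 57×6 = 342°
Difference = |298.5 - 342| = 43.5°


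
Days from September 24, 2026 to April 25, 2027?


213 days

From September 24, 2026 to April 25, 2027
Rest of September 2026: 30 - 24 = 6
Full months: October 31, November 30, December 31, January 31, February 2027 28, March 31
Days into April 2027: 25
Total = 6 + 31 + 30 + 31 + 31 + 28 + 31 + 25 = 213 days


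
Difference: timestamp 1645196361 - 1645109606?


86755 seconds (24.1 hours / 1.00 days)

Difference = 1645196361 - 1645109606 = 86755 seconds
In hours: 86755 / 3600 ≈ 24.1
In days: 86755 / 86400 ≈ 1.00


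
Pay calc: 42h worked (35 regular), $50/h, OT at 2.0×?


Regular: 35h × $50 = $1750.00
Overtime: 42 - 35 = 7h
OT pay: 7h × $50 × 2.0 = $700.00
Total = $1750.00 + $700.00 = $2450.00

$2450.00


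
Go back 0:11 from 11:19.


11:08

Start: 679 minutes from midnight
Subtract: 11 minutes
Remaining: 679 - 11 = 668
Hours: 11, Minutes: 8


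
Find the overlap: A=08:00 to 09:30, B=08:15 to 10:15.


75 minutes

Meeting A: 480-570 (in minutes from midnight)
Meeting B: 495-615
Overlap start = max(480, 495) = 495
Overlap end = min(570, 615) = 570
Overlap = max(0, 570 - 495) = 75 min


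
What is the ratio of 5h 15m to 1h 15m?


Duration 1: 315 minutes
Duration 2: 75 minutes
Ratio = 315:75
GCD = 15
Simplified = 21:5
As a decimal: 21/5 = 4.20

21:5 (4.20)


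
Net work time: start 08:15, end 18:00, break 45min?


9h 0m (540 minutes)

Total time = (18×60+0) - (8×60+15)
= 1080 - 495 = 585 min
Minus break: 585 - 45 = 540 min
= 9h 0m


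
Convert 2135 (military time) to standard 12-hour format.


9:35 PM

Hour: 21
21 - 12 = 9 → PM


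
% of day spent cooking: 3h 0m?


Time: 180 minutes
Day: 1440 minutes
Percentage = (180/1440) × 100 = 12.5%

12.5%


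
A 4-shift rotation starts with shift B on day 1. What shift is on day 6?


Shift C

Shifts: A, B, C, D
Start: B (index 1)
Day 6: (1 + 6 - 1) mod 4
= 6 mod 4
= 2
Index 2 → shift C


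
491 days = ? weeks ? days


Weeks: 491 ÷ 7 = 70 remainder 1

70 weeks 1 days


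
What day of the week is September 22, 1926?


Zeller's congruence:
q=22, m=9, k=26, j=19
h = (22 + ⌊13×10/5⌋ + 26 + ⌊26/4⌋ + ⌊19/4⌋ - 2×19) mod 7
= (22 + 26 + 26 + 6 + 4 - 38) mod 7
= 46 mod 7 = 4
h=4 → Wednesday

Wednesday


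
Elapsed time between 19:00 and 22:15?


End time in minutes: 22×60 + 15 = 1335
Start time in minutes: 19×60 + 0 = 1140
Difference = 1335 - 1140 = 195 minutes
= 3 hours 15 minutes

3h 15m


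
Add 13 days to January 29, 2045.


Start: January 29, 2045
Add 13 days
January 29 → February 1: 31 - 29 + 1 = 3 days (13 - 3 = 10 left)
February 1 + 10 = February 11, 2045

February 11, 2045


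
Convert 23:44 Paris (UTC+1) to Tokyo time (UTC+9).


07:44 (next day)

Time difference = UTC+9 - UTC+1 = +8 hours
New hour = (23 + 8) mod 24
= 31 mod 24 = 7
Minutes unchanged → 07:44; 31 ≥ 24 → next day


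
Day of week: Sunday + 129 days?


Start: Sunday (index 6)
(6 + 129) mod 7
= 135 mod 7
= 2
Index 2 → Wednesday

Wednesday


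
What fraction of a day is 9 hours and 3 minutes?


Total minutes: 9×60 + 3 = 543
Day = 24×60 = 1440 minutes
Fraction = 543/1440 ≈ 0.3771
As a percentage: 543/1440 × 100 ≈ 37.71%

0.3771 (37.71%)


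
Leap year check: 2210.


No

Rules: divisible by 4 AND (not by 100 OR by 400)
2210 ÷ 4 = 552 remainder 2 → not divisible by 4
Not divisible by 4 → not a leap year


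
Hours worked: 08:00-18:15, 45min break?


Total time = (18×60+15) - (8×60+0)
= 1095 - 480 = 615 min
Minus break: 615 - 45 = 570 min
= 9h 30m

9h 30m (570 minutes)


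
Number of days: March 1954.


31 days

Month: March (month 3)
March has 31 days


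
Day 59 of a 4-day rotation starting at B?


Shift D

Shifts: A, B, C, D
Start: B (index 1)
Day 59: (1 + 59 - 1) mod 4
= 59 mod 4
= 3
Index 3 → shift D


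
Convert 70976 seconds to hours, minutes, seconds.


19h 42m 56s

Hours: 70976 ÷ 3600 = 19 remainder 2576
Minutes: 2576 ÷ 60 = 42 remainder 56
Seconds: 56


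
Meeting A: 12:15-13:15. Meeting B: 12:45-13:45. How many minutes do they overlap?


30 minutes

Meeting A: 735-795 (in minutes from midnight)
Meeting B: 765-825
Overlap start = max(735, 765) = 765
Overlap end = min(795, 825) = 795
Overlap = max(0, 795 - 765) = 30 min


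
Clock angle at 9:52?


Hour hand = 9×30 + 52×0.5 = 296.0°
Minute hand = 52×6 = 312°
Difference = |296.0 - 312| = 16.0°

16.0°


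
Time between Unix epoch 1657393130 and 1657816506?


423376 seconds (117.6 hours / 4.90 days)

Difference = 1657816506 - 1657393130 = 423376 seconds
In hours: 423376 / 3600 ≈ 117.6
In days: 423376 / 86400 ≈ 4.90


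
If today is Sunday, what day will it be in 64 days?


Start: Sunday (index 6)
(6 + 64) mod 7
= 70 mod 7
= 0
Index 0 → Monday

Monday


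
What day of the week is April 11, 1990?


Wednesday

Zeller's congruence:
q=11, m=4, k=90, j=19
h = (11 + ⌊13×5/5⌋ + 90 + ⌊90/4⌋ + ⌊19/4⌋ - 2×19) mod 7
= (11 + 13 + 90 + 22 + 4 - 38) mod 7
= 102 mod 7 = 4
h=4 → Wednesday


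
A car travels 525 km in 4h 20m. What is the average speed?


Distance: 525 km
Time: 4h 20m = 260 min = 260/60 = 13/3 hours
Speed = 525 ÷ (13/3) = 525 × 3 / 13 = 1575/13 ≈ 121.2 km/h

121.2 km/h


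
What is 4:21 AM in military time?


Input: 4:21 AM
AM hour stays: 4

04:21


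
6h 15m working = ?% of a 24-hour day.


26.0%

Time: 375 minutes
Day: 1440 minutes
Percentage = (375/1440) × 100 ≈ 26.0%


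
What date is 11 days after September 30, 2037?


Start: September 30, 2037
Add 11 days
September 30 → October 1: 30 - 30 + 1 = 1 days (11 - 1 = 10 left)
October 1 + 10 = October 11, 2037

October 11, 2037


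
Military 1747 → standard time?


5:47 PM

Hour: 17
17 - 12 = 5 → PM


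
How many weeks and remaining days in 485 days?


Weeks: 485 ÷ 7 = 69 remainder 2

69 weeks 2 days


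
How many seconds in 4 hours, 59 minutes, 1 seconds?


17941 seconds

Hours: 4 × 3600 = 14400
Minutes: 59 × 60 = 3540
Seconds: 1
Total = 14400 + 3540 + 1 = 17941


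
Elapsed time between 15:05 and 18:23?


End time in minutes: 18×60 + 23 = 1103
Start time in minutes: 15×60 + 5 = 905
Difference = 1103 - 905 = 198 minutes
= 3 hours 18 minutes

3h 18m


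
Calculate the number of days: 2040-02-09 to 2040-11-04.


269 days

From February 9, 2040 to November 4, 2040
Rest of February 2040: 29 - 9 = 20
Full months: March 31, April 30, May 31, June 30, July 31, August 31, September 30, October 31
Days into November 2040: 4
Total = 20 + 31 + 30 + 31 + 30 + 31 + 31 + 30 + 31 + 4 = 269 days


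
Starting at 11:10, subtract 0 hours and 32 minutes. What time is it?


10:38

Start: 670 minutes from midnight
Subtract: 32 minutes
Remaining: 670 - 32 = 638
Hours: 10, Minutes: 38


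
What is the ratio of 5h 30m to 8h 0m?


11:16 (0.69)

Duration 1: 330 minutes
Duration 2: 480 minutes
Ratio = 330:480
GCD = 30
Simplified = 11:16
As a decimal: 11/16 ≈ 0.69


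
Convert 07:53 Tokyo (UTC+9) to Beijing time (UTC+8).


06:53

Time difference = UTC+8 - UTC+9 = -1 hours
New hour = (7 -1) mod 24
= 6 mod 24 = 6
Minutes unchanged → 06:53


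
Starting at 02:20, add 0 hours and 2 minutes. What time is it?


Start: 140 minutes from midnight
Add: 2 minutes
Total: 142 minutes
Hours: 142 ÷ 60 = 2 remainder 22

02:22


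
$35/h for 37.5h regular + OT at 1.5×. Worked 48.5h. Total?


Regular: 37.5h × $35 = $1312.50
Overtime: 48.5 - 37.5 = 11.0h
OT pay: 11.0h × $35 × 1.5 = $577.50
Total = $1312.50 + $577.50 = $1890.00

$1890.00


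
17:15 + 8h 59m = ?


Start: 1035 minutes from midnight
Add: 539 minutes
Total: 1574 minutes
Hours: 1574 ÷ 60 = 26 remainder 14
26 ≥ 24 → 26 - 24 = 2 (next day)

02:14 (next day)


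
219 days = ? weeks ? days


31 weeks 2 days

Weeks: 219 ÷ 7 = 31 remainder 2


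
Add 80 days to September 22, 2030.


December 11, 2030

Start: September 22, 2030
Add 80 days
September 22 → October 1: 30 - 22 + 1 = 9 days (80 - 9 = 71 left)
October 1 → November 1: 31 - 1 + 1 = 31 days (71 - 31 = 40 left)
November 1 → December 1: 30 - 1 + 1 = 30 days (40 - 30 = 10 left)
December 1 + 10 = December 11, 2030


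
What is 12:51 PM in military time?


Input: 12:51 PM
12 PM → 12 (noon)

12:51


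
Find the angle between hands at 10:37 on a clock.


96.5°

Hour hand = 10×30 + 37×0.5 = 318.5°
Minute hand = 37×6 = 222°
Difference = |318.5 - 222| = 96.5°


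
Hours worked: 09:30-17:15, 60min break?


6h 45m (405 minutes)

Total time = (17×60+15) - (9×60+30)
= 1035 - 570 = 465 min
Minus break: 465 - 60 = 405 min
= 6h 45m


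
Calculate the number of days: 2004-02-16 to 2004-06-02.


From February 16, 2004 to June 2, 2004
Rest of February 2004: 29 - 16 = 13
Full months: March 31, April 30, May 31
Days into June 2004: 2
Total = 13 + 31 + 30 + 31 + 2 = 107 days

107 days


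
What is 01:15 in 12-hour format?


Hour: 1
1 < 12 → AM

1:15 AM


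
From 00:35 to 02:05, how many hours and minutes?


End time in minutes: 2×60 + 5 = 125
Start time in minutes: 0×60 + 35 = 35
Difference = 125 - 35 = 90 minutes
= 1 hours 30 minutes

1h 30m


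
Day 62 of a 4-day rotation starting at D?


Shift A

Shifts: A, B, C, D
Start: D (index 3)
Day 62: (3 + 62 - 1) mod 4
= 64 mod 4
= 0
Index 0 → shift A


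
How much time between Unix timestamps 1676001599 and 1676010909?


Difference = 1676010909 - 1676001599 = 9310 seconds
In hours: 9310 / 3600 ≈ 2.6
In days: 9310 / 86400 ≈ 0.11

9310 seconds (2.6 hours / 0.11 days)


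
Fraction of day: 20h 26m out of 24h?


0.8514 (85.14%)

Total minutes: 20×60 + 26 = 1226
Day = 24×60 = 1440 minutes
Fraction = 1226/1440 ≈ 0.8514
As a percentage: 1226/1440 × 100 ≈ 85.14%


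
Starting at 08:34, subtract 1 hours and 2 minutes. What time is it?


07:32

Start: 514 minutes from midnight
Subtract: 62 minutes
Remaining: 514 - 62 = 452
Hours: 7, Minutes: 32


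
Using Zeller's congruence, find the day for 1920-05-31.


Monday

Zeller's congruence:
q=31, m=5, k=20, j=19
h = (31 + ⌊13×6/5⌋ + 20 + ⌊20/4⌋ + ⌊19/4⌋ - 2×19) mod 7
= (31 + 15 + 20 + 5 + 4 - 38) mod 7
= 37 mod 7 = 2
h=2 → Monday


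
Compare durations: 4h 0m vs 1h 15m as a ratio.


Duration 1: 240 minutes
Duration 2: 75 minutes
Ratio = 240:75
GCD = 15
Simplified = 16:5
As a decimal: 16/5 = 3.20

16:5 (3.20)


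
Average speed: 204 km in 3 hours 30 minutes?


58.3 km/h

Distance: 204 km
Time: 3h 30m = 210 min = 210/60 = 7/2 hours
Speed = 204 ÷ (7/2) = 204 × 2 / 7 = 408/7 ≈ 58.3 km/h


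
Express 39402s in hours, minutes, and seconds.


10h 56m 42s

Hours: 39402 ÷ 3600 = 10 remainder 3402
Minutes: 3402 ÷ 60 = 56 remainder 42
Seconds: 42


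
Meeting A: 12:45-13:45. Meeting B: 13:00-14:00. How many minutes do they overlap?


Meeting A: 765-825 (in minutes from midnight)
Meeting B: 780-840
Overlap start = max(765, 780) = 780
Overlap end = min(825, 840) = 825
Overlap = max(0, 825 - 780) = 45 min

45 minutes


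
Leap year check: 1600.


Rules: divisible by 4 AND (not by 100 OR by 400)
1600 ÷ 4 = 400 exactly → divisible by 4
1600 ÷ 100 = 16 exactly → divisible by 100
1600 ÷ 400 = 4 exactly → divisible by 400
Divisible by 400 → leap year

Yes


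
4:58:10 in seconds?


Hours: 4 × 3600 = 14400
Minutes: 58 × 60 = 3480
Seconds: 10
Total = 14400 + 3480 + 10 = 17890

17890 seconds


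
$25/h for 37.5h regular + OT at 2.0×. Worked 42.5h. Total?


Regular: 37.5h × $25 = $937.50
Overtime: 42.5 - 37.5 = 5.0h
OT pay: 5.0h × $25 × 2.0 = $250.00
Total = $937.50 + $250.00 = $1187.50

$1187.50


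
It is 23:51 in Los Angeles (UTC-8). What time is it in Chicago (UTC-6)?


01:51 (next day)

Time difference = UTC-6 - UTC-8 = +2 hours
New hour = (23 + 2) mod 24
= 25 mod 24 = 1
Minutes unchanged → 01:51; 25 ≥ 24 → next day


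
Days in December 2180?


31 days

Month: December (month 12)
December has 31 days


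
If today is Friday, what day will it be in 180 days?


Start: Friday (index 4)
(4 + 180) mod 7
= 184 mod 7
= 2
Index 2 → Wednesday

Wednesday


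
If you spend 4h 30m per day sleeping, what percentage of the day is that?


18.8%

Time: 270 minutes
Day: 1440 minutes
Percentage = (270/1440) × 100 ≈ 18.8%


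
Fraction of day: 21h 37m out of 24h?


Total minutes: 21×60 + 37 = 1297
Day = 24×60 = 1440 minutes
Fraction = 1297/1440 ≈ 0.9007
As a percentage: 1297/1440 × 100 ≈ 90.07%

0.9007 (90.07%)


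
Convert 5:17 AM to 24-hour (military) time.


05:17

Input: 5:17 AM
AM hour stays: 5


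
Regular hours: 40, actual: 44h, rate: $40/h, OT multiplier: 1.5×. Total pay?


$1840.00

Regular: 40h × $40 = $1600.00
Overtime: 44 - 40 = 4h
OT pay: 4h × $40 × 1.5 = $240.00
Total = $1600.00 + $240.00 = $1840.00


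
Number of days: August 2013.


31 days

Month: August (month 8)
August has 31 days


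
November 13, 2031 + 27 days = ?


December 10, 2031

Start: November 13, 2031
Add 27 days
November 13 → December 1: 30 - 13 + 1 = 18 days (27 - 18 = 9 left)
December 1 + 9 = December 10, 2031


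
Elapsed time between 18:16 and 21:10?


2h 54m

End time in minutes: 21×60 + 10 = 1270
Start time in minutes: 18×60 + 16 = 1096
Difference = 1270 - 1096 = 174 minutes
= 2 hours 54 minutes


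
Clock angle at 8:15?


Hour hand = 8×30 + 15×0.5 = 247.5°
Minute hand = 15×6 = 90°
Difference = |247.5 - 90| = 157.5°

157.5°


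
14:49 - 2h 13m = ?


12:36

Start: 889 minutes from midnight
Subtract: 133 minutes
Remaining: 889 - 133 = 756
Hours: 12, Minutes: 36


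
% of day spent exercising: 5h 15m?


Time: 315 minutes
Day: 1440 minutes
Percentage = (315/1440) × 100 ≈ 21.9%

21.9%


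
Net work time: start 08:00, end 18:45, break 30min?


Total time = (18×60+45) - (8×60+0)
= 1125 - 480 = 645 min
Minus break: 645 - 30 = 615 min
= 10h 15m

10h 15m (615 minutes)


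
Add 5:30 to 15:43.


Start: 943 minutes from midnight
Add: 330 minutes
Total: 1273 minutes
Hours: 1273 ÷ 60 = 21 remainder 13

21:13


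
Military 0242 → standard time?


Hour: 2
2 < 12 → AM

2:42 AM


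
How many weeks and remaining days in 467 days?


66 weeks 5 days

Weeks: 467 ÷ 7 = 66 remainder 5


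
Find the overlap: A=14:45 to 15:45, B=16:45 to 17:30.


0 minutes

Meeting A: 885-945 (in minutes from midnight)
Meeting B: 1005-1050
Overlap start = max(885, 1005) = 1005
Overlap end = min(945, 1050) = 945
Overlap = max(0, 945 - 1005) = 0 min


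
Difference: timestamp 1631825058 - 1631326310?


Difference = 1631825058 - 1631326310 = 498748 seconds
In hours: 498748 / 3600 ≈ 138.5
In days: 498748 / 86400 ≈ 5.77

498748 seconds (138.5 hours / 5.77 days)


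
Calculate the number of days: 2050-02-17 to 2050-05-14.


From February 17, 2050 to May 14, 2050
Rest of February 2050: 28 - 17 = 11
Full months: March 31, April 30
Days into May 2050: 14
Total = 11 + 31 + 30 + 14 = 86 days

86 days


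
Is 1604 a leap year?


Yes

Rules: divisible by 4 AND (not by 100 OR by 400)
1604 ÷ 4 = 401 exactly → divisible by 4
1604 ÷ 100 = 16 remainder 4 → not divisible by 100
Divisible by 4 but not by 100 → leap year


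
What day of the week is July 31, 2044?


Zeller's congruence:
q=31, m=7, k=44, j=20
h = (31 + ⌊13×8/5⌋ + 44 + ⌊44/4⌋ + ⌊20/4⌋ - 2×20) mod 7
= (31 + 20 + 44 + 11 + 5 - 40) mod 7
= 71 mod 7 = 1
h=1 → Sunday

Sunday


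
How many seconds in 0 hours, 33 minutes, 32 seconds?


2012 seconds

Hours: 0 × 3600 = 0
Minutes: 33 × 60 = 1980
Seconds: 32
Total = 0 + 1980 + 32 = 2012


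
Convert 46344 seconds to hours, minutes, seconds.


12h 52m 24s

Hours: 46344 ÷ 3600 = 12 remainder 3144
Minutes: 3144 ÷ 60 = 52 remainder 24
Seconds: 24


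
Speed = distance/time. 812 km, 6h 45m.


120.3 km/h

Distance: 812 km
Time: 6h 45m = 405 min = 405/60 = 27/4 hours
Speed = 812 ÷ (27/4) = 812 × 4 / 27 = 3248/27 ≈ 120.3 km/h


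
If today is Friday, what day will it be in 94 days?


Monday

Start: Friday (index 4)
(4 + 94) mod 7
= 98 mod 7
= 0
Index 0 → Monday


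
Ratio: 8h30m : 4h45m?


34:19 (1.79)

Duration 1: 510 minutes
Duration 2: 285 minutes
Ratio = 510:285
GCD = 15
Simplified = 34:19
As a decimal: 34/19 ≈ 1.79


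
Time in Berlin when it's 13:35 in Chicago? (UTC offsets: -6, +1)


Time difference = UTC+1 - UTC-6 = +7 hours
New hour = (13 + 7) mod 24
= 20 mod 24 = 20
Minutes unchanged → 20:35

20:35


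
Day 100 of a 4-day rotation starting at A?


Shifts: A, B, C, D
Start: A (index 0)
Day 100: (0 + 100 - 1) mod 4
= 99 mod 4
= 3
Index 3 → shift D

Shift D


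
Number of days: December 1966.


Month: December (month 12)
December has 31 days

31 days


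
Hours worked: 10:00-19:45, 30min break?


9h 15m (555 minutes)

Total time = (19×60+45) - (10×60+0)
= 1185 - 600 = 585 min
Minus break: 585 - 30 = 555 min
= 9h 15m


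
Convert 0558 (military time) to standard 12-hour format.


Hour: 5
5 < 12 → AM

5:58 AM


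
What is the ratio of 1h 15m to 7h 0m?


5:28 (0.18)

Duration 1: 75 minutes
Duration 2: 420 minutes
Ratio = 75:420
GCD = 15
Simplified = 5:28
As a decimal: 5/28 ≈ 0.18


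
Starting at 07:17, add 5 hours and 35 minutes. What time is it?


Start: 437 minutes from midnight
Add: 335 minutes
Total: 772 minutes
Hours: 772 ÷ 60 = 12 remainder 52

12:52


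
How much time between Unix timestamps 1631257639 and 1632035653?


Difference = 1632035653 - 1631257639 = 778014 seconds
In hours: 778014 / 3600 ≈ 216.1
In days: 778014 / 86400 ≈ 9.00

778014 seconds (216.1 hours / 9.00 days)


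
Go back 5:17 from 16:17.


Start: 977 minutes from midnight
Subtract: 317 minutes
Remaining: 977 - 317 = 660
Hours: 11, Minutes: 0

11:00


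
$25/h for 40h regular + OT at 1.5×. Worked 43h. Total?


$1112.50

Regular: 40h × $25 = $1000.00
Overtime: 43 - 40 = 3h
OT pay: 3h × $25 × 1.5 = $112.50
Total = $1000.00 + $112.50 = $1112.50


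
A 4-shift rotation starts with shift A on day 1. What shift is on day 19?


Shift C

Shifts: A, B, C, D
Start: A (index 0)
Day 19: (0 + 19 - 1) mod 4
= 18 mod 4
= 2
Index 2 → shift C


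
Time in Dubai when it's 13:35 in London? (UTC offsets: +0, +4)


Time difference = UTC+4 - UTC+0 = +4 hours
New hour = (13 + 4) mod 24
= 17 mod 24 = 17
Minutes unchanged → 17:35

17:35


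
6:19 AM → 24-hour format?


Input: 6:19 AM
AM hour stays: 6

06:19


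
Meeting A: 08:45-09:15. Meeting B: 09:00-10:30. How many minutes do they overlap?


15 minutes

Meeting A: 525-555 (in minutes from midnight)
Meeting B: 540-630
Overlap start = max(525, 540) = 540
Overlap end = min(555, 630) = 555
Overlap = max(0, 555 - 540) = 15 min


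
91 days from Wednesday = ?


Wednesday

Start: Wednesday (index 2)
(2 + 91) mod 7
= 93 mod 7
= 2
Index 2 → Wednesday


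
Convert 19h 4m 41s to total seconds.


68681 seconds

Hours: 19 × 3600 = 68400
Minutes: 4 × 60 = 240
Seconds: 41
Total = 68400 + 240 + 41 = 68681


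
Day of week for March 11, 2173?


Zeller's congruence:
q=11, m=3, k=73, j=21
h = (11 + ⌊13×4/5⌋ + 73 + ⌊73/4⌋ + ⌊21/4⌋ - 2×21) mod 7
= (11 + 10 + 73 + 18 + 5 - 42) mod 7
= 75 mod 7 = 5
h=5 → Thursday

Thursday


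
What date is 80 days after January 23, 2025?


Start: January 23, 2025
Add 80 days
January 23 → February 1: 31 - 23 + 1 = 9 days (80 - 9 = 71 left)
February 1 → March 1: 28 - 1 + 1 = 28 days (71 - 28 = 43 left)
March 1 → April 1: 31 - 1 + 1 = 31 days (43 - 31 = 12 left)
April 1 + 12 = April 13, 2025

April 13, 2025


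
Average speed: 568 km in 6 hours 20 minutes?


Distance: 568 km
Time: 6h 20m = 380 min = 380/60 = 19/3 hours
Speed = 568 ÷ (19/3) = 568 × 3 / 19 = 1704/19 ≈ 89.7 km/h

89.7 km/h


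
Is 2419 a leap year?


Rules: divisible by 4 AND (not by 100 OR by 400)
2419 ÷ 4 = 604 remainder 3 → not divisible by 4
Not divisible by 4 → not a leap year

No


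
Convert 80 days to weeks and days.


Weeks: 80 ÷ 7 = 11 remainder 3

11 weeks 3 days


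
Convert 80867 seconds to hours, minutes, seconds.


22h 27m 47s

Hours: 80867 ÷ 3600 = 22 remainder 1667
Minutes: 1667 ÷ 60 = 27 remainder 47
Seconds: 47


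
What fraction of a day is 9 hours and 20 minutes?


Total minutes: 9×60 + 20 = 560
Day = 24×60 = 1440 minutes
Fraction = 560/1440 ≈ 0.3889
As a percentage: 560/1440 × 100 ≈ 38.89%

0.3889 (38.89%)


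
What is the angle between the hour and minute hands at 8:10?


175.0°

Hour hand = 8×30 + 10×0.5 = 245.0°
Minute hand = 10×6 = 60°
Difference = |245.0 - 60| = 185.0°
Since > 180°: 360 - 185.0 = 175.0°


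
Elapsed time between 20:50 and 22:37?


1h 47m

End time in minutes: 22×60 + 37 = 1357
Start time in minutes: 20×60 + 50 = 1250
Difference = 1357 - 1250 = 107 minutes
= 1 hours 47 minutes


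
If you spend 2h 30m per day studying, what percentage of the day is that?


Time: 150 minutes
Day: 1440 minutes
Percentage = (150/1440) × 100 ≈ 10.4%

10.4%


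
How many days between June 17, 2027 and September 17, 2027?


92 days

From June 17, 2027 to September 17, 2027
Rest of June 2027: 30 - 17 = 13
Full months: July 31, August 31
Days into September 2027: 17
Total = 13 + 31 + 31 + 17 = 92 days


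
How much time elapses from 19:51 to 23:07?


End time in minutes: 23×60 + 7 = 1387
Start time in minutes: 19×60 + 51 = 1191
Difference = 1387 - 1191 = 196 minutes
= 3 hours 16 minutes

3h 16m


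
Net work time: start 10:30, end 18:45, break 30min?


Total time = (18×60+45) - (10×60+30)
= 1125 - 630 = 495 min
Minus break: 495 - 30 = 465 min
= 7h 45m

7h 45m (465 minutes)


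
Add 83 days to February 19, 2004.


Start: February 19, 2004
Add 83 days
February 19 → March 1: 29 - 19 + 1 = 11 days (83 - 11 = 72 left)
March 1 → April 1: 31 - 1 + 1 = 31 days (72 - 31 = 41 left)
April 1 → May 1: 30 - 1 + 1 = 30 days (41 - 30 = 11 left)
May 1 + 11 = May 12, 2004

May 12, 2004


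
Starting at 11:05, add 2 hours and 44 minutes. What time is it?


Start: 665 minutes from midnight
Add: 164 minutes
Total: 829 minutes
Hours: 829 ÷ 60 = 13 remainder 49

13:49


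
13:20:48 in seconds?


Hours: 13 × 3600 = 46800
Minutes: 20 × 60 = 1200
Seconds: 48
Total = 46800 + 1200 + 48 = 48048

48048 seconds


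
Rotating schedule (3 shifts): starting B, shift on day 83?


Shifts: A, B, C
Start: B (index 1)
Day 83: (1 + 83 - 1) mod 3
= 83 mod 3
= 2
Index 2 → shift C

Shift C


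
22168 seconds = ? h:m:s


Hours: 22168 ÷ 3600 = 6 remainder 568
Minutes: 568 ÷ 60 = 9 remainder 28
Seconds: 28

6h 9m 28s


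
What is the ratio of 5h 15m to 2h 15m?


7:3 (2.33)

Duration 1: 315 minutes
Duration 2: 135 minutes
Ratio = 315:135
GCD = 45
Simplified = 7:3
As a decimal: 7/3 ≈ 2.33


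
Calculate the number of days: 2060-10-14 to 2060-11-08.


From October 14, 2060 to November 8, 2060
Rest of October 2060: 31 - 14 = 17
Days into November 2060: 8
Total = 17 + 8 = 25 days

25 days


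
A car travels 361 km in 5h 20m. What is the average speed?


67.7 km/h

Distance: 361 km
Time: 5h 20m = 320 min = 320/60 = 16/3 hours
Speed = 361 ÷ (16/3) = 361 × 3 / 16 = 1083/16 ≈ 67.7 km/h


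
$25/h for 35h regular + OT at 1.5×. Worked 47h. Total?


Regular: 35h × $25 = $875.00
Overtime: 47 - 35 = 12h
OT pay: 12h × $25 × 1.5 = $450.00
Total = $875.00 + $450.00 = $1325.00

$1325.00


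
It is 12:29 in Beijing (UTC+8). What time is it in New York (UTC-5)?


Time difference = UTC-5 - UTC+8 = -13 hours
New hour = (12 -13) mod 24
= -1 mod 24 = 23
Minutes unchanged → 23:29; -1 < 0 → previous day

23:29 (previous day)


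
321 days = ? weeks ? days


Weeks: 321 ÷ 7 = 45 remainder 6

45 weeks 6 days


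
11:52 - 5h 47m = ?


06:05

Start: 712 minutes from midnight
Subtract: 347 minutes
Remaining: 712 - 347 = 365
Hours: 6, Minutes: 5


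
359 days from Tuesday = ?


Thursday

Start: Tuesday (index 1)
(1 + 359) mod 7
= 360 mod 7
= 3
Index 3 → Thursday


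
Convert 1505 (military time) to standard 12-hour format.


Hour: 15
15 - 12 = 3 → PM

3:05 PM


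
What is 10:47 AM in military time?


Input: 10:47 AM
AM hour stays: 10

10:47


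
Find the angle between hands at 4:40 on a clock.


Hour hand = 4×30 + 40×0.5 = 140.0°
Minute hand = 40×6 = 240°
Difference = |140.0 - 240| = 100.0°

100.0°


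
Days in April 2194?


30 days

Month: April (month 4)
April has 30 days


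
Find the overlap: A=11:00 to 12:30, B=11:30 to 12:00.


30 minutes

Meeting A: 660-750 (in minutes from midnight)
Meeting B: 690-720
Overlap start = max(660, 690) = 690
Overlap end = min(750, 720) = 720
Overlap = max(0, 720 - 690) = 30 min


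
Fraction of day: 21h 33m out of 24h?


Total minutes: 21×60 + 33 = 1293
Day = 24×60 = 1440 minutes
Fraction = 1293/1440 ≈ 0.8979
As a percentage: 1293/1440 × 100 ≈ 89.79%

0.8979 (89.79%)


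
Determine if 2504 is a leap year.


Rules: divisible by 4 AND (not by 100 OR by 400)
2504 ÷ 4 = 626 exactly → divisible by 4
2504 ÷ 100 = 25 remainder 4 → not divisible by 100
Divisible by 4 but not by 100 → leap year

Yes


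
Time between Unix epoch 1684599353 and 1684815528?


216175 seconds (60.0 hours / 2.50 days)

Difference = 1684815528 - 1684599353 = 216175 seconds
In hours: 216175 / 3600 ≈ 60.0
In days: 216175 / 86400 ≈ 2.50


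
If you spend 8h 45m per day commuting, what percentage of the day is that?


Time: 525 minutes
Day: 1440 minutes
Percentage = (525/1440) × 100 ≈ 36.5%

36.5%


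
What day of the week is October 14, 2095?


Friday

Zeller's congruence:
q=14, m=10, k=95, j=20
h = (14 + ⌊13×11/5⌋ + 95 + ⌊95/4⌋ + ⌊20/4⌋ - 2×20) mod 7
= (14 + 28 + 95 + 23 + 5 - 40) mod 7
= 125 mod 7 = 6
h=6 → Friday


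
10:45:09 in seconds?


38709 seconds

Hours: 10 × 3600 = 36000
Minutes: 45 × 60 = 2700
Seconds: 9
Total = 36000 + 2700 + 9 = 38709


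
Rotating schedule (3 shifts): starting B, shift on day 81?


Shifts: A, B, C
Start: B (index 1)
Day 81: (1 + 81 - 1) mod 3
= 81 mod 3
= 0
Index 0 → shift A

Shift A


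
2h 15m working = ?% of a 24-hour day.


9.4%

Time: 135 minutes
Day: 1440 minutes
Percentage = (135/1440) × 100 ≈ 9.4%


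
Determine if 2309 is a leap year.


No

Rules: divisible by 4 AND (not by 100 OR by 400)
2309 ÷ 4 = 577 remainder 1 → not divisible by 4
Not divisible by 4 → not a leap year


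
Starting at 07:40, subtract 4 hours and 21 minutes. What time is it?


Start: 460 minutes from midnight
Subtract: 261 minutes
Remaining: 460 - 261 = 199
Hours: 3, Minutes: 19

03:19


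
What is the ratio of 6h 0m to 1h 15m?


Duration 1: 360 minutes
Duration 2: 75 minutes
Ratio = 360:75
GCD = 15
Simplified = 24:5
As a decimal: 24/5 = 4.80

24:5 (4.80)


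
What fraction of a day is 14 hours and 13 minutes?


Total minutes: 14×60 + 13 = 853
Day = 24×60 = 1440 minutes
Fraction = 853/1440 ≈ 0.5924
As a percentage: 853/1440 × 100 ≈ 59.24%

0.5924 (59.24%)


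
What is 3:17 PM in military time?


15:17

Input: 3:17 PM
PM: 3 + 12 = 15


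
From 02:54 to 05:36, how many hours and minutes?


End time in minutes: 5×60 + 36 = 336
Start time in minutes: 2×60 + 54 = 174
Difference = 336 - 174 = 162 minutes
= 2 hours 42 minutes

2h 42m


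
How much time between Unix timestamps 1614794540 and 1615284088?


Difference = 1615284088 - 1614794540 = 489548 seconds
In hours: 489548 / 3600 ≈ 136.0
In days: 489548 / 86400 ≈ 5.67

489548 seconds (136.0 hours / 5.67 days)


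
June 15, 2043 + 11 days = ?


June 26, 2043

Start: June 15, 2043
Add 11 days
June 15 + 11 = June 26, 2043


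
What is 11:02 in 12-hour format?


11:02 AM

Hour: 11
11 < 12 → AM


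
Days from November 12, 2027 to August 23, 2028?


From November 12, 2027 to August 23, 2028
Rest of November 2027: 30 - 12 = 18
Full months: December 31, January 31, February 2028 29, March 31, April 30, May 31, June 30, July 31
Days into August 2028: 23
Total = 18 + 31 + 31 + 29 + 31 + 30 + 31 + 30 + 31 + 23 = 285 days

285 days


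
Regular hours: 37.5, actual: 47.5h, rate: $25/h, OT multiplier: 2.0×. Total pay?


Regular: 37.5h × $25 = $937.50
Overtime: 47.5 - 37.5 = 10.0h
OT pay: 10.0h × $25 × 2.0 = $500.00
Total = $937.50 + $500.00 = $1437.50

$1437.50


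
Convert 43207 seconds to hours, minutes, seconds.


12h 0m 7s

Hours: 43207 ÷ 3600 = 12 remainder 7
Minutes: 7 ÷ 60 = 0 remainder 7
Seconds: 7


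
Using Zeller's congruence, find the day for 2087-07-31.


Thursday

Zeller's congruence:
q=31, m=7, k=87, j=20
h = (31 + ⌊13×8/5⌋ + 87 + ⌊87/4⌋ + ⌊20/4⌋ - 2×20) mod 7
= (31 + 20 + 87 + 21 + 5 - 40) mod 7
= 124 mod 7 = 5
h=5 → Thursday


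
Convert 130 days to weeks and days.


18 weeks 4 days

Weeks: 130 ÷ 7 = 18 remainder 4


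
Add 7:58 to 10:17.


Start: 617 minutes from midnight
Add: 478 minutes
Total: 1095 minutes
Hours: 1095 ÷ 60 = 18 remainder 15

18:15


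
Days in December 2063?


Month: December (month 12)
December has 31 days

31 days


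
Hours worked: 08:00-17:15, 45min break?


Total time = (17×60+15) - (8×60+0)
= 1035 - 480 = 555 min
Minus break: 555 - 45 = 510 min
= 8h 30m

8h 30m (510 minutes)


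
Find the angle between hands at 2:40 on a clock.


Hour hand = 2×30 + 40×0.5 = 80.0°
Minute hand = 40×6 = 240°
Difference = |80.0 - 240| = 160.0°

160.0°


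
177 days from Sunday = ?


Tuesday

Start: Sunday (index 6)
(6 + 177) mod 7
= 183 mod 7
= 1
Index 1 → Tuesday


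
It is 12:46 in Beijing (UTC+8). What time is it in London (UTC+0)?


Time difference = UTC+0 - UTC+8 = -8 hours
New hour = (12 -8) mod 24
= 4 mod 24 = 4
Minutes unchanged → 04:46

04:46


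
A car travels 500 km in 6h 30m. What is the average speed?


76.9 km/h

Distance: 500 km
Time: 6h 30m = 390 min = 390/60 = 13/2 hours
Speed = 500 ÷ (13/2) = 500 × 2 / 13 = 1000/13 ≈ 76.9 km/h


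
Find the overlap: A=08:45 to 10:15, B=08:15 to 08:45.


Meeting A: 525-615 (in minutes from midnight)
Meeting B: 495-525
Overlap start = max(525, 495) = 525
Overlap end = min(615, 525) = 525
Overlap = max(0, 525 - 525) = 0 min

0 minutes


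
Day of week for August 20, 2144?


Thursday

Zeller's congruence:
q=20, m=8, k=44, j=21
h = (20 + ⌊13×9/5⌋ + 44 + ⌊44/4⌋ + ⌊21/4⌋ - 2×21) mod 7
= (20 + 23 + 44 + 11 + 5 - 42) mod 7
= 61 mod 7 = 5
h=5 → Thursday


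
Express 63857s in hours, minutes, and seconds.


17h 44m 17s

Hours: 63857 ÷ 3600 = 17 remainder 2657
Minutes: 2657 ÷ 60 = 44 remainder 17
Seconds: 17


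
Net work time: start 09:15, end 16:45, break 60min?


Total time = (16×60+45) - (9×60+15)
= 1005 - 555 = 450 min
Minus break: 450 - 60 = 390 min
= 6h 30m

6h 30m (390 minutes)


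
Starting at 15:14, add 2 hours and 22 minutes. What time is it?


17:36

Start: 914 minutes from midnight
Add: 142 minutes
Total: 1056 minutes
Hours: 1056 ÷ 60 = 17 remainder 36


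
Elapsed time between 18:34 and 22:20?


3h 46m

End time in minutes: 22×60 + 20 = 1340
Start time in minutes: 18×60 + 34 = 1114
Difference = 1340 - 1114 = 226 minutes
= 3 hours 46 minutes


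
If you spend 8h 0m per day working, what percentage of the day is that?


33.3%

Time: 480 minutes
Day: 1440 minutes
Percentage = (480/1440) × 100 ≈ 33.3%


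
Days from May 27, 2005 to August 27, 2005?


92 days

From May 27, 2005 to August 27, 2005
Rest of May 2005: 31 - 27 = 4
Full months: June 30, July 31
Days into August 2005: 27
Total = 4 + 30 + 31 + 27 = 92 days


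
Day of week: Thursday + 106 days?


Start: Thursday (index 3)
(3 + 106) mod 7
= 109 mod 7
= 4
Index 4 → Friday

Friday


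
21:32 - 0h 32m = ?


Start: 1292 minutes from midnight
Subtract: 32 minutes
Remaining: 1292 - 32 = 1260
Hours: 21, Minutes: 0

21:00


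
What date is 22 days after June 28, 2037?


July 20, 2037

Start: June 28, 2037
Add 22 days
June 28 → July 1: 30 - 28 + 1 = 3 days (22 - 3 = 19 left)
July 1 + 19 = July 20, 2037


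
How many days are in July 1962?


31 days

Month: July (month 7)
July has 31 days


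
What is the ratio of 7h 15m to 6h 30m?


Duration 1: 435 minutes
Duration 2: 390 minutes
Ratio = 435:390
GCD = 15
Simplified = 29:26
As a decimal: 29/26 ≈ 1.12

29:26 (1.12)


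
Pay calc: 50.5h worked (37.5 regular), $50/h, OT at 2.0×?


Regular: 37.5h × $50 = $1875.00
Overtime: 50.5 - 37.5 = 13.0h
OT pay: 13.0h × $50 × 2.0 = $1300.00
Total = $1875.00 + $1300.00 = $3175.00

$3175.00


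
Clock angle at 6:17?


Hour hand = 6×30 + 17×0.5 = 188.5°
Minute hand = 17×6 = 102°
Difference = |188.5 - 102| = 86.5°

86.5°
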